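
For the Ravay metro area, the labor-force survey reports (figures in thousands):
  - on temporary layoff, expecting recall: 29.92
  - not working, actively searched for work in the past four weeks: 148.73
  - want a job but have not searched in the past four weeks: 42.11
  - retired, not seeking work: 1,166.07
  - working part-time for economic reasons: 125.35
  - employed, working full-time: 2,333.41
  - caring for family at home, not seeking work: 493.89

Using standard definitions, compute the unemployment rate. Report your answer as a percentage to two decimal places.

Unemployment rate ≈ 6.77%.

Employed = 125.35 + 2,333.41 = 2,458.76 thousand (anyone who worked, including part-time for economic reasons, counts as employed).
Unemployed = 29.92 + 148.73 = 178.65 thousand (jobless and actively searching, or on temporary layoff).
Labor force = 2,458.76 + 178.65 = 2,637.41 thousand.
Unemployment rate = 178.65 / 2,637.41 = 6.77%.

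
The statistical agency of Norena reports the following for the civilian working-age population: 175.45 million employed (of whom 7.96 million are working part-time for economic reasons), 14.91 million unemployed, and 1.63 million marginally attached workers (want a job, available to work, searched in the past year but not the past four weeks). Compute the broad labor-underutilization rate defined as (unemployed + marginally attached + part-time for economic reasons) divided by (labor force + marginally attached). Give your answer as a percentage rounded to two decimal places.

Broad underutilization rate ≈ 12.76%.

Labor force = 175.45 + 14.91 = 190.36 million.
Numerator = 14.91 + 1.63 + 7.96 = 24.50 million.
Denominator = 190.36 + 1.63 = 191.99 million.
Broad rate = 24.50 / 191.99 = 12.76%.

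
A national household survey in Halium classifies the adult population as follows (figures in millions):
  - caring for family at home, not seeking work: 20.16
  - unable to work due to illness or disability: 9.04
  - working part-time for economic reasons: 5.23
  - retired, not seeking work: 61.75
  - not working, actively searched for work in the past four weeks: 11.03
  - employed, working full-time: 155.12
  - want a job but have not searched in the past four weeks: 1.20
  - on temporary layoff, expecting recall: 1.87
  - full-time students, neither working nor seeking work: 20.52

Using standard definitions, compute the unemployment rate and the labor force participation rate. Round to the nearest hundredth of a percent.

Employed = 5.23 + 155.12 = 160.35 million (anyone who worked, including part-time for economic reasons, counts as employed).
Unemployed = 11.03 + 1.87 = 12.90 million (jobless and actively searching, or on temporary layoff).
Labor force = 160.35 + 12.90 = 173.25 million.
Not in labor force = 20.16 + 9.04 + 61.75 + 1.20 + 20.52 = 112.67 million (those not working and not actively searching are outside the labor force — including those who want a job but have given up searching).
Civilian working-age population = 173.25 + 112.67 = 285.92 million.
Unemployment rate = 12.90 / 173.25 = 7.45%.
Labor force participation rate = 173.25 / 285.92 = 60.59%.

Unemployment rate ≈ 7.45%; labor force participation rate ≈ 60.59%.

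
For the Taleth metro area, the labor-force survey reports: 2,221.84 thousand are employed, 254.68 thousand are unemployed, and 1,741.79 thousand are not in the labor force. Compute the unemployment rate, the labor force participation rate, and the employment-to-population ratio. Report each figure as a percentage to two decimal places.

Unemployment rate ≈ 10.28%; labor force participation rate ≈ 58.71%; employment-population ratio ≈ 52.67%.

Labor force = employed + unemployed = 2,221.84 + 254.68 = 2,476.52 thousand.
Working-age population = 2,476.52 + 1,741.79 = 4,218.31 thousand.
Unemployment rate = 254.68 / 2,476.52 = 10.28%.
Labor force participation rate = 2,476.52 / 4,218.31 = 58.71%.
Employment-population ratio = 2,221.84 / 4,218.31 = 52.67%.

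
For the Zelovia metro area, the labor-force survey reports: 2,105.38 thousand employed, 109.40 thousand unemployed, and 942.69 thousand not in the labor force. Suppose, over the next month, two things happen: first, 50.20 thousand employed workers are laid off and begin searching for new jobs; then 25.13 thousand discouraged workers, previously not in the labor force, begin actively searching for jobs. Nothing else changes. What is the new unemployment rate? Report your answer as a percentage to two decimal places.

Initially, labor force = 2,105.38 + 109.40 = 2,214.78 thousand, so u = 109.40/2,214.78 = 4.94%.
After the first change, employed falls and unemployed rises by 50.20; labor force unchanged → E = 2,055.18, U = 159.60, labor force = 2,214.78 thousand.
After the second change, unemployed and labor force both rise by 25.13 → E = 2,055.18, U = 184.73, labor force = 2,239.91 thousand.
New unemployment rate = 184.73 / 2,239.91 = 8.25%.

New unemployment rate ≈ 8.25%.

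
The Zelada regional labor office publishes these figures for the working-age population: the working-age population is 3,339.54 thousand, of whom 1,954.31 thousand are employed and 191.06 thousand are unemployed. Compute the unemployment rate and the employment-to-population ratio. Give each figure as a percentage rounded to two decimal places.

Unemployment rate ≈ 8.91%; employment-population ratio ≈ 58.52%.

Labor force = employed + unemployed = 1,954.31 + 191.06 = 2,145.37 thousand.
Unemployment rate = 191.06 / 2,145.37 = 8.91%.
Employment-population ratio = 1,954.31 / 3,339.54 = 58.52%.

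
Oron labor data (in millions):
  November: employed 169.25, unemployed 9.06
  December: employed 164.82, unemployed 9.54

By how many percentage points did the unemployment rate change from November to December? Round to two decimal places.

November: labor force = 169.25 + 9.06 = 178.31; u = 9.06/178.31 = 5.08%.
December: labor force = 164.82 + 9.54 = 174.36; u = 9.54/174.36 = 5.47%.
Change = 5.47% − 5.08% = +0.39 pp.

The unemployment rate changed by +0.39 percentage points.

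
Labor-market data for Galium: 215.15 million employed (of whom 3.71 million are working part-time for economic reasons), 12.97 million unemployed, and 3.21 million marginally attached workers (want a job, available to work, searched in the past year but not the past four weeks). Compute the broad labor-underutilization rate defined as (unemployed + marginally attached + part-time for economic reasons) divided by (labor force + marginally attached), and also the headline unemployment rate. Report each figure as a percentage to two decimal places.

Labor force = 215.15 + 12.97 = 228.12 million.
Numerator = 12.97 + 3.21 + 3.71 = 19.89 million.
Denominator = 228.12 + 3.21 = 231.33 million.
Broad rate = 19.89 / 231.33 = 8.60%.
Headline unemployment rate = 12.97 / 228.12 = 5.69%.

Broad underutilization rate ≈ 8.60%; headline unemployment rate ≈ 5.69%.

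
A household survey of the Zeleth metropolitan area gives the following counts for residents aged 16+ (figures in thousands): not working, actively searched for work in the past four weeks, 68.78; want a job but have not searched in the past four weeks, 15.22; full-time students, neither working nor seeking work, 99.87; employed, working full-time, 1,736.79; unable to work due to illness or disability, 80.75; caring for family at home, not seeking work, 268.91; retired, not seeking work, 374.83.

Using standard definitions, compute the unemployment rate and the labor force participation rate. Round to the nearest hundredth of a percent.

Employed = 1,736.79 thousand.
Unemployed = 68.78 thousand.
Labor force = 1,736.79 + 68.78 = 1,805.57 thousand.
Not in labor force = 15.22 + 99.87 + 80.75 + 268.91 + 374.83 = 839.58 thousand (those not working and not actively searching are outside the labor force — including those who want a job but have given up searching).
Civilian working-age population = 1,805.57 + 839.58 = 2,645.15 thousand.
Unemployment rate = 68.78 / 1,805.57 = 3.81%.
Labor force participation rate = 1,805.57 / 2,645.15 = 68.26%.

Unemployment rate ≈ 3.81%; labor force participation rate ≈ 68.26%.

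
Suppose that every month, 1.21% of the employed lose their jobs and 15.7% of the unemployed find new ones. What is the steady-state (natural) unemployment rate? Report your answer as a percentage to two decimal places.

Steady-state unemployment rate ≈ 7.16%.

At steady state the flows balance: s·E = f·U, so U/(E+U) = s/(s+f).
u* = 1.21 / (1.21 + 15.7) = 1.21 / 16.91 = 7.16%.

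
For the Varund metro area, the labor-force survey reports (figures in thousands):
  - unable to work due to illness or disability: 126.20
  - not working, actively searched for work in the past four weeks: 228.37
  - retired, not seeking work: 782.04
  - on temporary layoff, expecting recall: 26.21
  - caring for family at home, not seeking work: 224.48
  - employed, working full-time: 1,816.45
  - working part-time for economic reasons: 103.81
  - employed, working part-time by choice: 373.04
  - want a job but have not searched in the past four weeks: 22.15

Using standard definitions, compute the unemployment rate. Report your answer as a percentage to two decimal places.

Employed = 1,816.45 + 103.81 + 373.04 = 2,293.30 thousand (anyone who worked, including part-time for economic reasons, counts as employed).
Unemployed = 228.37 + 26.21 = 254.58 thousand (jobless and actively searching, or on temporary layoff).
Labor force = 2,293.30 + 254.58 = 2,547.88 thousand.
Unemployment rate = 254.58 / 2,547.88 = 9.99%.

Unemployment rate ≈ 9.99%.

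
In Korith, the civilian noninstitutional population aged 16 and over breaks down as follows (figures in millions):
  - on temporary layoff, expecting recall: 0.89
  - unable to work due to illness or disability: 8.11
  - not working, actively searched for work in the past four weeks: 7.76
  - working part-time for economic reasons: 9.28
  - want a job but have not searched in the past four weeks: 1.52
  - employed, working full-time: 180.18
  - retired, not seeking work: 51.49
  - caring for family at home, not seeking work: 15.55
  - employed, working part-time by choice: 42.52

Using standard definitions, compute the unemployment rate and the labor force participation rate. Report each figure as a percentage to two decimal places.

Unemployment rate ≈ 3.59%; labor force participation rate ≈ 75.84%.

Employed = 9.28 + 180.18 + 42.52 = 231.98 million (anyone who worked, including part-time for economic reasons, counts as employed).
Unemployed = 0.89 + 7.76 = 8.65 million (jobless and actively searching, or on temporary layoff).
Labor force = 231.98 + 8.65 = 240.63 million.
Not in labor force = 8.11 + 1.52 + 51.49 + 15.55 = 76.67 million (those not working and not actively searching are outside the labor force — including those who want a job but have given up searching).
Civilian working-age population = 240.63 + 76.67 = 317.30 million.
Unemployment rate = 8.65 / 240.63 = 3.59%.
Labor force participation rate = 240.63 / 317.30 = 75.84%.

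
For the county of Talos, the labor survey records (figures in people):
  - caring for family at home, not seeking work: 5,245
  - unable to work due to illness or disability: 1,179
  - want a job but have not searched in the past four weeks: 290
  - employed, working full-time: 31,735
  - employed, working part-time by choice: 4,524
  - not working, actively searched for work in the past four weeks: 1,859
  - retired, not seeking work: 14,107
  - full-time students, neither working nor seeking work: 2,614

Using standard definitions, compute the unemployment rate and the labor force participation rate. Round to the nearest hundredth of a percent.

Employed = 31,735 + 4,524 = 36,259.
Unemployed = 1,859.
Labor force = 36,259 + 1,859 = 38,118.
Not in labor force = 5,245 + 1,179 + 290 + 14,107 + 2,614 = 23,435 (those not working and not actively searching are outside the labor force — including those who want a job but have given up searching).
Civilian working-age population = 38,118 + 23,435 = 61,553.
Unemployment rate = 1,859 / 38,118 = 4.88%.
Labor force participation rate = 38,118 / 61,553 = 61.93%.

Unemployment rate ≈ 4.88%; labor force participation rate ≈ 61.93%.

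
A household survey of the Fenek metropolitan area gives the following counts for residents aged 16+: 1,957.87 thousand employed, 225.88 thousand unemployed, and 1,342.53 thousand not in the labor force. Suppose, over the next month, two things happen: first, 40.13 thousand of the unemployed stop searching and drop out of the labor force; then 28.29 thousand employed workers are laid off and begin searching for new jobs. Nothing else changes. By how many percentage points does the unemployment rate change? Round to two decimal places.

The unemployment rate changes by −0.36 percentage points.

Initially, labor force = 1,957.87 + 225.88 = 2,183.75 thousand, so u = 225.88/2,183.75 = 10.34%.
After the first change, unemployed and labor force both fall by 40.13 → E = 1,957.87, U = 185.75, labor force = 2,143.62 thousand.
After the second change, employed falls and unemployed rises by 28.29; labor force unchanged → E = 1,929.58, U = 214.04, labor force = 2,143.62 thousand.
New unemployment rate = 214.04 / 2,143.62 = 9.98%.
Change = 9.98% − 10.34% = −0.36 percentage points.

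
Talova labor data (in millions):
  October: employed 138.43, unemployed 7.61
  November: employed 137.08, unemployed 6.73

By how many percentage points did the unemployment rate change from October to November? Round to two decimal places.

The unemployment rate changed by −0.53 percentage points.

October: labor force = 138.43 + 7.61 = 146.04; u = 7.61/146.04 = 5.21%.
November: labor force = 137.08 + 6.73 = 143.81; u = 6.73/143.81 = 4.68%.
Change = 4.68% − 5.21% = −0.53 pp.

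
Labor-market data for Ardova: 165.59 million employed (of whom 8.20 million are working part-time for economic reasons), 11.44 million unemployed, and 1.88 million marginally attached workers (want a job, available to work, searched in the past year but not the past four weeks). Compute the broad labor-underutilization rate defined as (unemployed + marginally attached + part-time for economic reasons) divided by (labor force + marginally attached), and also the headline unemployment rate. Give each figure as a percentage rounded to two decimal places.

Labor force = 165.59 + 11.44 = 177.03 million.
Numerator = 11.44 + 1.88 + 8.20 = 21.52 million.
Denominator = 177.03 + 1.88 = 178.91 million.
Broad rate = 21.52 / 178.91 = 12.03%.
Headline unemployment rate = 11.44 / 177.03 = 6.46%.

Broad underutilization rate ≈ 12.03%; headline unemployment rate ≈ 6.46%.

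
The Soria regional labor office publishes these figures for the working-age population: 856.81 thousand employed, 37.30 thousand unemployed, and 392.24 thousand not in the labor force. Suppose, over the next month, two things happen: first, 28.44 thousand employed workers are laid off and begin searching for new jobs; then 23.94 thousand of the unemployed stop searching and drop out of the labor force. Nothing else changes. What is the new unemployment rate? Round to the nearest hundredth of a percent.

Initially, labor force = 856.81 + 37.30 = 894.11 thousand, so u = 37.30/894.11 = 4.17%.
After the first change, employed falls and unemployed rises by 28.44; labor force unchanged → E = 828.37, U = 65.74, labor force = 894.11 thousand.
After the second change, unemployed and labor force both fall by 23.94 → E = 828.37, U = 41.80, labor force = 870.17 thousand.
New unemployment rate = 41.80 / 870.17 = 4.80%.

New unemployment rate ≈ 4.80%.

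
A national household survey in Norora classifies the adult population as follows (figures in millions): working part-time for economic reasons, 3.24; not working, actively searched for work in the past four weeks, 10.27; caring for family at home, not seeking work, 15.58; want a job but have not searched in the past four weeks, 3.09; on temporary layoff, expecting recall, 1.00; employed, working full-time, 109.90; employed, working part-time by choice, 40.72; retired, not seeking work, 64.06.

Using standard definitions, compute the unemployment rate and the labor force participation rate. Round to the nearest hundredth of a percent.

Employed = 3.24 + 109.90 + 40.72 = 153.86 million (anyone who worked, including part-time for economic reasons, counts as employed).
Unemployed = 10.27 + 1.00 = 11.27 million (jobless and actively searching, or on temporary layoff).
Labor force = 153.86 + 11.27 = 165.13 million.
Not in labor force = 15.58 + 3.09 + 64.06 = 82.73 million (those not working and not actively searching are outside the labor force — including those who want a job but have given up searching).
Civilian working-age population = 165.13 + 82.73 = 247.86 million.
Unemployment rate = 11.27 / 165.13 = 6.82%.
Labor force participation rate = 165.13 / 247.86 = 66.62%.

Unemployment rate ≈ 6.82%; labor force participation rate ≈ 66.62%.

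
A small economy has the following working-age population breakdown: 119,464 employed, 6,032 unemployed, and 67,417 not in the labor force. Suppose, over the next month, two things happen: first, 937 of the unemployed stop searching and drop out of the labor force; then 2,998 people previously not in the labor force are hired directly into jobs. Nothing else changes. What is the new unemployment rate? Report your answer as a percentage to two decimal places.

Initially, labor force = 119,464 + 6,032 = 125,496, so u = 6,032/125,496 = 4.81%.
After the first change, unemployed and labor force both fall by 937 → E = 119,464, U = 5,095, labor force = 124,559.
After the second change, employed and labor force both rise by 2,998; unemployed unchanged → E = 122,462, U = 5,095, labor force = 127,557.
New unemployment rate = 5,095 / 127,557 = 3.99%.

New unemployment rate ≈ 3.99%.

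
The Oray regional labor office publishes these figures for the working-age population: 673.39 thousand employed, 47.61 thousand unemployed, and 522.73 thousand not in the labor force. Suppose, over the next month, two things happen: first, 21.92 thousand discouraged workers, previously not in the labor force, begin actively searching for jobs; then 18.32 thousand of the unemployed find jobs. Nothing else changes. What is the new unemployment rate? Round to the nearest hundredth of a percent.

Initially, labor force = 673.39 + 47.61 = 721.00 thousand, so u = 47.61/721.00 = 6.60%.
After the first change, unemployed and labor force both rise by 21.92 → E = 673.39, U = 69.53, labor force = 742.92 thousand.
After the second change, unemployed falls and employed rises by 18.32; labor force unchanged → E = 691.71, U = 51.21, labor force = 742.92 thousand.
New unemployment rate = 51.21 / 742.92 = 6.89%.

New unemployment rate ≈ 6.89%.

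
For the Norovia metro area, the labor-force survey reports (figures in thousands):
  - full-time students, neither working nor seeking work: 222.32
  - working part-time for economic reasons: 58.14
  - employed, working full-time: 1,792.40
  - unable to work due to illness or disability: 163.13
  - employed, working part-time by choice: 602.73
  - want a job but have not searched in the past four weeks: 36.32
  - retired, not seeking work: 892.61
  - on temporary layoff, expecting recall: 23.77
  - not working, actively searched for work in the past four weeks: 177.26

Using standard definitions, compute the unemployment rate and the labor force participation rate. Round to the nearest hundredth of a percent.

Unemployment rate ≈ 7.57%; labor force participation rate ≈ 66.88%.

Employed = 58.14 + 1,792.40 + 602.73 = 2,453.27 thousand (anyone who worked, including part-time for economic reasons, counts as employed).
Unemployed = 23.77 + 177.26 = 201.03 thousand (jobless and actively searching, or on temporary layoff).
Labor force = 2,453.27 + 201.03 = 2,654.30 thousand.
Not in labor force = 222.32 + 163.13 + 36.32 + 892.61 = 1,314.38 thousand (those not working and not actively searching are outside the labor force — including those who want a job but have given up searching).
Civilian working-age population = 2,654.30 + 1,314.38 = 3,968.68 thousand.
Unemployment rate = 201.03 / 2,654.30 = 7.57%.
Labor force participation rate = 2,654.30 / 3,968.68 = 66.88%.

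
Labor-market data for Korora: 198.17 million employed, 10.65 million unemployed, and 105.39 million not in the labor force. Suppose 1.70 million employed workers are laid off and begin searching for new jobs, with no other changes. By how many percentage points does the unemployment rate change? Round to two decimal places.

The unemployment rate changes by +0.81 percentage points.

Initially, labor force = 198.17 + 10.65 = 208.82 million, so u = 10.65/208.82 = 5.10%.
After the change, employed falls and unemployed rises by 1.70; labor force unchanged → E = 196.47, U = 12.35, labor force = 208.82 million.
New unemployment rate = 12.35 / 208.82 = 5.91%.
Change = 5.91% − 5.10% = +0.81 percentage points.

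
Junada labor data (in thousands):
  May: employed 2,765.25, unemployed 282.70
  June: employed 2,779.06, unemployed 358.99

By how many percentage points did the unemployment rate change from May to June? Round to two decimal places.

May: labor force = 2,765.25 + 282.70 = 3,047.95; u = 282.70/3,047.95 = 9.28%.
June: labor force = 2,779.06 + 358.99 = 3,138.05; u = 358.99/3,138.05 = 11.44%.
Change = 11.44% − 9.28% = +2.16 pp.

The unemployment rate changed by +2.16 percentage points.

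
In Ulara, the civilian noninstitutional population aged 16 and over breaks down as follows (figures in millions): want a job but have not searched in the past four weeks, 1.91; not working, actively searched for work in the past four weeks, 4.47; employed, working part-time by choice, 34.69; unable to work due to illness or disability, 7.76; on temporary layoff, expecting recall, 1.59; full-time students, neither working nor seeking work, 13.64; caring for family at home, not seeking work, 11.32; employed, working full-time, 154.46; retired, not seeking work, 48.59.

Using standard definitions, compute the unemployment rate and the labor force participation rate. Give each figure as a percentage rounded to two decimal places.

Employed = 34.69 + 154.46 = 189.15 million.
Unemployed = 4.47 + 1.59 = 6.06 million (jobless and actively searching, or on temporary layoff).
Labor force = 189.15 + 6.06 = 195.21 million.
Not in labor force = 1.91 + 7.76 + 13.64 + 11.32 + 48.59 = 83.22 million (those not working and not actively searching are outside the labor force — including those who want a job but have given up searching).
Civilian working-age population = 195.21 + 83.22 = 278.43 million.
Unemployment rate = 6.06 / 195.21 = 3.10%.
Labor force participation rate = 195.21 / 278.43 = 70.11%.

Unemployment rate ≈ 3.10%; labor force participation rate ≈ 70.11%.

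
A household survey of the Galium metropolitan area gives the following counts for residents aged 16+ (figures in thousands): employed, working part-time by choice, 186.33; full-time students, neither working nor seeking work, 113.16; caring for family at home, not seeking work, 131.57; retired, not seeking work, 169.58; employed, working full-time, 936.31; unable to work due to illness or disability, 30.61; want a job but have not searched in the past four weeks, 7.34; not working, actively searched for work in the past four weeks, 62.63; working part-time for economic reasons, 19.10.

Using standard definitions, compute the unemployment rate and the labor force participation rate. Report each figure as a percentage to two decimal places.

Employed = 186.33 + 936.31 + 19.10 = 1,141.74 thousand (anyone who worked, including part-time for economic reasons, counts as employed).
Unemployed = 62.63 thousand.
Labor force = 1,141.74 + 62.63 = 1,204.37 thousand.
Not in labor force = 113.16 + 131.57 + 169.58 + 30.61 + 7.34 = 452.26 thousand (those not working and not actively searching are outside the labor force — including those who want a job but have given up searching).
Civilian working-age population = 1,204.37 + 452.26 = 1,656.63 thousand.
Unemployment rate = 62.63 / 1,204.37 = 5.20%.
Labor force participation rate = 1,204.37 / 1,656.63 = 72.70%.

Unemployment rate ≈ 5.20%; labor force participation rate ≈ 72.70%.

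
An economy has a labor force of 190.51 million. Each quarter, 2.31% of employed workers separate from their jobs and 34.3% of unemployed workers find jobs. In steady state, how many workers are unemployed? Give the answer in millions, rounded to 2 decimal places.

Steady-state unemployment rate u* = s/(s+f) = 2.31/(2.31+34.3) = 0.063098.
Unemployed = u* × labor force = 0.063098 × 190.51 ≈ 12.02 million.

About 12.02 million are unemployed in steady state.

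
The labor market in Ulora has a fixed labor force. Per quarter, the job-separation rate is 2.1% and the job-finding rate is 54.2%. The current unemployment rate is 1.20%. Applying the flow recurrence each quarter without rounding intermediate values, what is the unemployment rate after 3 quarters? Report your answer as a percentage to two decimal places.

With a fixed labor force, u_{t+1} = u_t + s·(1−u_t) − f·u_t = u_t·(1−s−f) + s.
Here 1−s−f = 0.437 and s = 0.021.
u_1 = 0.012000 × 0.437 + 0.021 = 0.026244.
u_2 = 0.026244 × 0.437 + 0.021 = 0.032469.
u_3 = 0.032469 × 0.437 + 0.021 = 0.035189.

Unemployment rate after three quarters ≈ 3.52%.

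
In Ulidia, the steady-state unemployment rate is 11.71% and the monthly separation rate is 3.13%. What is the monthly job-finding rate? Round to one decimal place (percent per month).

Job-finding rate ≈ 23.6% per month.

From u* = s/(s+f): f = s·(1−u)/u.
f = 3.13 × (1 − 0.1171) / 0.1171 = 2.7635 / 0.1171 ≈ 23.6% per month.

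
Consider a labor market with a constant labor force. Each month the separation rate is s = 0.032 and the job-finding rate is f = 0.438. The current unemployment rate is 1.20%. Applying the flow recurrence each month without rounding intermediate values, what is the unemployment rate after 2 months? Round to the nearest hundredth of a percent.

Unemployment rate after two months ≈ 5.23%.

With a fixed labor force, u_{t+1} = u_t + s·(1−u_t) − f·u_t = u_t·(1−s−f) + s.
Here 1−s−f = 0.530 and s = 0.032.
u_1 = 0.012000 × 0.530 + 0.032 = 0.038360.
u_2 = 0.038360 × 0.530 + 0.032 = 0.052331.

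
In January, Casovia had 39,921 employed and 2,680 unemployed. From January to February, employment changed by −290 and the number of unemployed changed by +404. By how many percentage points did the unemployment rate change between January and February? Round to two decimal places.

January: labor force = 39,921 + 2,680 = 42,601; u = 2,680/42,601 = 6.29%.
February: labor force = 39,631 + 3,084 = 42,715; u = 3,084/42,715 = 7.22%.
Change = 7.22% − 6.29% = +0.93 pp.

The unemployment rate changed by +0.93 percentage points.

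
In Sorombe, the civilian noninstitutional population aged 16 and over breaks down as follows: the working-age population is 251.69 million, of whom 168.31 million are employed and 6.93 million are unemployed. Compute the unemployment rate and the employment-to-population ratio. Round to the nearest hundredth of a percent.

Unemployment rate ≈ 3.95%; employment-population ratio ≈ 66.87%.

Labor force = employed + unemployed = 168.31 + 6.93 = 175.24 million.
Unemployment rate = 6.93 / 175.24 = 3.95%.
Employment-population ratio = 168.31 / 251.69 = 66.87%.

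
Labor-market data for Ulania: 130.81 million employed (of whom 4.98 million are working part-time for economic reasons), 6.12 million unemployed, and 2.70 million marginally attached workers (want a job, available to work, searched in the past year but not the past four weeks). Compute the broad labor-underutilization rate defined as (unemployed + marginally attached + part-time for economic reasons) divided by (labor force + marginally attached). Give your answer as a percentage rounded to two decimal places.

Broad underutilization rate ≈ 9.88%.

Labor force = 130.81 + 6.12 = 136.93 million.
Numerator = 6.12 + 2.70 + 4.98 = 13.80 million.
Denominator = 136.93 + 2.70 = 139.63 million.
Broad rate = 13.80 / 139.63 = 9.88%.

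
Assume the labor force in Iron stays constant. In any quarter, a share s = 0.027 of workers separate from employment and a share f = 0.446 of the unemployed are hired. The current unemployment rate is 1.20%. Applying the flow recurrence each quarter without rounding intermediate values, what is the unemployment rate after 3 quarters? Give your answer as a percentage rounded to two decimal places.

With a fixed labor force, u_{t+1} = u_t + s·(1−u_t) − f·u_t = u_t·(1−s−f) + s.
Here 1−s−f = 0.527 and s = 0.027.
u_1 = 0.012000 × 0.527 + 0.027 = 0.033324.
u_2 = 0.033324 × 0.527 + 0.027 = 0.044562.
u_3 = 0.044562 × 0.527 + 0.027 = 0.050484.

Unemployment rate after three quarters ≈ 5.05%.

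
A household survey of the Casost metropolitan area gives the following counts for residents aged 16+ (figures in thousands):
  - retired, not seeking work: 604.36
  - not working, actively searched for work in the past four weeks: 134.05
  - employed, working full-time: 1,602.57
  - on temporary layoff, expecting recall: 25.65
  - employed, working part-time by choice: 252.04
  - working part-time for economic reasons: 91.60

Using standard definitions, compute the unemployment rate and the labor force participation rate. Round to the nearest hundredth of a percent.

Employed = 1,602.57 + 252.04 + 91.60 = 1,946.21 thousand (anyone who worked, including part-time for economic reasons, counts as employed).
Unemployed = 134.05 + 25.65 = 159.70 thousand (jobless and actively searching, or on temporary layoff).
Labor force = 1,946.21 + 159.70 = 2,105.91 thousand.
Not in labor force = 604.36 thousand (those not working and not actively searching are outside the labor force).
Civilian working-age population = 2,105.91 + 604.36 = 2,710.27 thousand.
Unemployment rate = 159.70 / 2,105.91 = 7.58%.
Labor force participation rate = 2,105.91 / 2,710.27 = 77.70%.

Unemployment rate ≈ 7.58%; labor force participation rate ≈ 77.70%.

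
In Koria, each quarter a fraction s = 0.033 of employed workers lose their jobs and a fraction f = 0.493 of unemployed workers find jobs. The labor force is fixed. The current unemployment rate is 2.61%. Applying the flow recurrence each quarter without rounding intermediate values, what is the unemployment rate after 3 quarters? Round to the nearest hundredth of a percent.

Unemployment rate after three quarters ≈ 5.88%.

With a fixed labor force, u_{t+1} = u_t + s·(1−u_t) − f·u_t = u_t·(1−s−f) + s.
Here 1−s−f = 0.474 and s = 0.033.
u_1 = 0.026100 × 0.474 + 0.033 = 0.045371.
u_2 = 0.045371 × 0.474 + 0.033 = 0.054506.
u_3 = 0.054506 × 0.474 + 0.033 = 0.058836.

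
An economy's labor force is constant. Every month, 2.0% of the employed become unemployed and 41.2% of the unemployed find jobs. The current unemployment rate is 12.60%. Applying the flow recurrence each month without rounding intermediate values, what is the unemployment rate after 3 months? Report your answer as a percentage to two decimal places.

Unemployment rate after three months ≈ 6.09%.

With a fixed labor force, u_{t+1} = u_t + s·(1−u_t) − f·u_t = u_t·(1−s−f) + s.
Here 1−s−f = 0.568 and s = 0.020.
u_1 = 0.126000 × 0.568 + 0.020 = 0.091568.
u_2 = 0.091568 × 0.568 + 0.020 = 0.072011.
u_3 = 0.072011 × 0.568 + 0.020 = 0.060902.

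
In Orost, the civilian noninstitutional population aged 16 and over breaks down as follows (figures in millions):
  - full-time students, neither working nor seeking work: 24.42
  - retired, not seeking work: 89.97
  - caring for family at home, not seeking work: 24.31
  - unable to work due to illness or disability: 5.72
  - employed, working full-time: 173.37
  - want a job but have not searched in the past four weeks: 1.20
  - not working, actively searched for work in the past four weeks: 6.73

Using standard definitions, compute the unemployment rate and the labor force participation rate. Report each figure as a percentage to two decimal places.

Unemployment rate ≈ 3.74%; labor force participation rate ≈ 55.29%.

Employed = 173.37 million.
Unemployed = 6.73 million.
Labor force = 173.37 + 6.73 = 180.10 million.
Not in labor force = 24.42 + 89.97 + 24.31 + 5.72 + 1.20 = 145.62 million (those not working and not actively searching are outside the labor force — including those who want a job but have given up searching).
Civilian working-age population = 180.10 + 145.62 = 325.72 million.
Unemployment rate = 6.73 / 180.10 = 3.74%.
Labor force participation rate = 180.10 / 325.72 = 55.29%.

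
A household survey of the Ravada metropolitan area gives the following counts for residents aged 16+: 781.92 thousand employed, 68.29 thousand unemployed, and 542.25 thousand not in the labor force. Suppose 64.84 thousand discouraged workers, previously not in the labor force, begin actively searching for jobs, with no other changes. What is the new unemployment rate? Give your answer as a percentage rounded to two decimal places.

Initially, labor force = 781.92 + 68.29 = 850.21 thousand, so u = 68.29/850.21 = 8.03%.
After the change, unemployed and labor force both rise by 64.84 → E = 781.92, U = 133.13, labor force = 915.05 thousand.
New unemployment rate = 133.13 / 915.05 = 14.55%.

New unemployment rate ≈ 14.55%.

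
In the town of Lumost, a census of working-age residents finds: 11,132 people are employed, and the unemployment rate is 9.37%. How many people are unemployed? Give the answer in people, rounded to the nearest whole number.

About 1,151 are unemployed.

Let U be the number unemployed. The labor force is E + U, and U/(E+U) = 0.0937.
So U = 0.0937 × 11,132 / (1 − 0.0937) = 1043.07 / 0.9063 ≈ 1,151.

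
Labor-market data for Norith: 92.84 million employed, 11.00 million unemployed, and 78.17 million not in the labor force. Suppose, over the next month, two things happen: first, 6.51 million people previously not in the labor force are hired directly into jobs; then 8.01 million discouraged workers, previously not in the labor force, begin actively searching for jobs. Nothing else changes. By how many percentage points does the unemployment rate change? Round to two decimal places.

Initially, labor force = 92.84 + 11.00 = 103.84 million, so u = 11.00/103.84 = 10.59%.
After the first change, employed and labor force both rise by 6.51; unemployed unchanged → E = 99.35, U = 11.00, labor force = 110.35 million.
After the second change, unemployed and labor force both rise by 8.01 → E = 99.35, U = 19.01, labor force = 118.36 million.
New unemployment rate = 19.01 / 118.36 = 16.06%.
Change = 16.06% − 10.59% = +5.47 percentage points.

The unemployment rate changes by +5.47 percentage points.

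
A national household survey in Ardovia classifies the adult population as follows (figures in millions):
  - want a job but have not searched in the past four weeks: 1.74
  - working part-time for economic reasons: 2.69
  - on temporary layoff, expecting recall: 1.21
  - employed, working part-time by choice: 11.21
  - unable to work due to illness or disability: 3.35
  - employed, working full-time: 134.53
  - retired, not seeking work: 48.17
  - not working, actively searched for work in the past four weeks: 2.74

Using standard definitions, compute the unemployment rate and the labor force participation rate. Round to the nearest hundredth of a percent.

Unemployment rate ≈ 2.59%; labor force participation rate ≈ 74.10%.

Employed = 2.69 + 11.21 + 134.53 = 148.43 million (anyone who worked, including part-time for economic reasons, counts as employed).
Unemployed = 1.21 + 2.74 = 3.95 million (jobless and actively searching, or on temporary layoff).
Labor force = 148.43 + 3.95 = 152.38 million.
Not in labor force = 1.74 + 3.35 + 48.17 = 53.26 million (those not working and not actively searching are outside the labor force — including those who want a job but have given up searching).
Civilian working-age population = 152.38 + 53.26 = 205.64 million.
Unemployment rate = 3.95 / 152.38 = 2.59%.
Labor force participation rate = 152.38 / 205.64 = 74.10%.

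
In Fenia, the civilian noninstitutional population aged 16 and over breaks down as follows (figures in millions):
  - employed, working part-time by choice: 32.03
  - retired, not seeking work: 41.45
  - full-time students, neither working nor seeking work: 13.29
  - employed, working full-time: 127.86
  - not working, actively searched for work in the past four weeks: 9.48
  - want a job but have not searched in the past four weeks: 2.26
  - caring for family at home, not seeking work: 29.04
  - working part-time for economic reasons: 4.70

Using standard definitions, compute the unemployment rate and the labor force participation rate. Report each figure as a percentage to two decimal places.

Employed = 32.03 + 127.86 + 4.70 = 164.59 million (anyone who worked, including part-time for economic reasons, counts as employed).
Unemployed = 9.48 million.
Labor force = 164.59 + 9.48 = 174.07 million.
Not in labor force = 41.45 + 13.29 + 2.26 + 29.04 = 86.04 million (those not working and not actively searching are outside the labor force — including those who want a job but have given up searching).
Civilian working-age population = 174.07 + 86.04 = 260.11 million.
Unemployment rate = 9.48 / 174.07 = 5.45%.
Labor force participation rate = 174.07 / 260.11 = 66.92%.

Unemployment rate ≈ 5.45%; labor force participation rate ≈ 66.92%.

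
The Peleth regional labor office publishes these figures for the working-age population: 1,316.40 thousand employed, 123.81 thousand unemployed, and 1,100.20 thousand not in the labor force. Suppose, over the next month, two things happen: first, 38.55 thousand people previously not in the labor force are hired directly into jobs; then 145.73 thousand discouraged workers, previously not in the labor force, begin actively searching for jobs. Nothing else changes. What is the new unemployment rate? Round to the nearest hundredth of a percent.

Initially, labor force = 1,316.40 + 123.81 = 1,440.21 thousand, so u = 123.81/1,440.21 = 8.60%.
After the first change, employed and labor force both rise by 38.55; unemployed unchanged → E = 1,354.95, U = 123.81, labor force = 1,478.76 thousand.
After the second change, unemployed and labor force both rise by 145.73 → E = 1,354.95, U = 269.54, labor force = 1,624.49 thousand.
New unemployment rate = 269.54 / 1,624.49 = 16.59%.

New unemployment rate ≈ 16.59%.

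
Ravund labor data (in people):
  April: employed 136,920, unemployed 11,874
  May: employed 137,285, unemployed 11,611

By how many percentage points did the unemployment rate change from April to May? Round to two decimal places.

April: labor force = 136,920 + 11,874 = 148,794; u = 11,874/148,794 = 7.98%.
May: labor force = 137,285 + 11,611 = 148,896; u = 11,611/148,896 = 7.80%.
Change = 7.80% − 7.98% = −0.18 pp.

The unemployment rate changed by −0.18 percentage points.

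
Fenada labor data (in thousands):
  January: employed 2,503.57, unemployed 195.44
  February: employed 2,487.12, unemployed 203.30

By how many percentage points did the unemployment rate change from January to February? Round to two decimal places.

January: labor force = 2,503.57 + 195.44 = 2,699.01; u = 195.44/2,699.01 = 7.24%.
February: labor force = 2,487.12 + 203.30 = 2,690.42; u = 203.30/2,690.42 = 7.56%.
Change = 7.56% − 7.24% = +0.32 pp.

The unemployment rate changed by +0.32 percentage points.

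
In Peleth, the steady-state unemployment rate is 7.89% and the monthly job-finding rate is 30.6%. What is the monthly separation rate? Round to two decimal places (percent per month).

From u* = s/(s+f): s = u·f/(1−u).
s = 0.0789 × 30.6 / (1 − 0.0789) = 2.4143 / 0.9211 ≈ 2.62% per month.

Separation rate ≈ 2.62% per month.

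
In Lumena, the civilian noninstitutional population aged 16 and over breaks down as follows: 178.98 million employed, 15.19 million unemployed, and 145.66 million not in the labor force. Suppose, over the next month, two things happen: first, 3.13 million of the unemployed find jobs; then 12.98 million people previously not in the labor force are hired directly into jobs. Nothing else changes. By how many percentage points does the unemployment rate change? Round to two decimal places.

The unemployment rate changes by −2.00 percentage points.

Initially, labor force = 178.98 + 15.19 = 194.17 million, so u = 15.19/194.17 = 7.82%.
After the first change, unemployed falls and employed rises by 3.13; labor force unchanged → E = 182.11, U = 12.06, labor force = 194.17 million.
After the second change, employed and labor force both rise by 12.98; unemployed unchanged → E = 195.09, U = 12.06, labor force = 207.15 million.
New unemployment rate = 12.06 / 207.15 = 5.82%.
Change = 5.82% − 7.82% = −2.00 percentage points.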